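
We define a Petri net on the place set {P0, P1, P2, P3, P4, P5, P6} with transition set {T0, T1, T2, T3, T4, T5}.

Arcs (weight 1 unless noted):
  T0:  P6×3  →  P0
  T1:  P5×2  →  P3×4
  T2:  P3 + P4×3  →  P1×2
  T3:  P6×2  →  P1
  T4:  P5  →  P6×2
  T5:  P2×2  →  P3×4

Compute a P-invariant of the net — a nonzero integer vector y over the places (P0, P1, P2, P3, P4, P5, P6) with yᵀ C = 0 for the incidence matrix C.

Incidence matrix C (rows=places, cols=transitions):
       T0   T1   T2   T3   T4   T5
   P0   1    0    0    0    0    0
   P1   0    0    2    1    0    0
   P2   0    0    0    0    0   -2
   P3   0    4   -1    0    0    4
   P4   0    0   -3    0    0    0
   P5   0   -2    0    0   -1    0
   P6  -3    0    0   -2    2    0

Candidate y = [3, 2, 2, 1, 1, 2, 1]; check y·C column-wise:
  col T0: 3·1 + 2·0 + 2·0 + 1·0 + 1·0 + 2·0 + 1·-3 = 0
  col T1: 3·0 + 2·0 + 2·0 + 1·4 + 1·0 + 2·-2 + 1·0 = 0
  col T2: 3·0 + 2·2 + 2·0 + 1·-1 + 1·-3 + 2·0 + 1·0 = 0
  col T3: 3·0 + 2·1 + 2·0 + 1·0 + 1·0 + 2·0 + 1·-2 = 0
  col T4: 3·0 + 2·0 + 2·0 + 1·0 + 1·0 + 2·-1 + 1·2 = 0
  col T5: 3·0 + 2·0 + 2·-2 + 1·4 + 1·0 + 2·0 + 1·0 = 0

y = (P0:3, P1:2, P2:2, P3:1, P4:1, P5:2, P6:1)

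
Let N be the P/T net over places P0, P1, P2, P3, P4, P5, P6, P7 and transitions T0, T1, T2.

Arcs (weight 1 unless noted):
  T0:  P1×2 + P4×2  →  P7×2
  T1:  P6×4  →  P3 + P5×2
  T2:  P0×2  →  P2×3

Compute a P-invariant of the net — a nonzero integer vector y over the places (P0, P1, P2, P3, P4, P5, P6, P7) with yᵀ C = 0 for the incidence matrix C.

Incidence matrix C (rows=places, cols=transitions):
       T0   T1   T2
   P0   0    0   -2
   P1  -2    0    0
   P2   0    0    3
   P3   0    1    0
   P4  -2    0    0
   P5   0    2    0
   P6   0   -4    0
   P7   2    0    0

Candidate y = [3, 0, 2, 0, 0, 0, 0, 0]; check y·C column-wise:
  col T0: 3·0 + 0·-2 + 2·0 + 0·-2 + 0·2 = 0
  col T1: 3·0 + 2·0 + 0·1 + 0·2 + 0·-4 = 0
  col T2: 3·-2 + 2·3 = 0

y = (P0:3, P1:0, P2:2, P3:0, P4:0, P5:0, P6:0, P7:0)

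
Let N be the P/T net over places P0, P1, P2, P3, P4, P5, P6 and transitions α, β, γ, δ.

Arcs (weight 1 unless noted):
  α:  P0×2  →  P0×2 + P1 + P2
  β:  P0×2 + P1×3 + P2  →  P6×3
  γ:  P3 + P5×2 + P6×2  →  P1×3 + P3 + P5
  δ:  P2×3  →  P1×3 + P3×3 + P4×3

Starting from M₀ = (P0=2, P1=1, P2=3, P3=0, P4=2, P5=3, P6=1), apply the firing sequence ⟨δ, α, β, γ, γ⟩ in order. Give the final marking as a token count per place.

(P0=0, P1=8, P2=0, P3=3, P4=5, P5=1, P6=0)

step 1: fire δ:  (P0=2, P1=1, P2=3, P3=0, P4=2, P5=3, P6=1) → (P0=2, P1=4, P2=0, P3=3, P4=5, P5=3, P6=1)
step 2: fire α:  (P0=2, P1=4, P2=0, P3=3, P4=5, P5=3, P6=1) → (P0=2, P1=5, P2=1, P3=3, P4=5, P5=3, P6=1)
step 3: fire β:  (P0=2, P1=5, P2=1, P3=3, P4=5, P5=3, P6=1) → (P0=0, P1=2, P2=0, P3=3, P4=5, P5=3, P6=4)
step 4: fire γ:  (P0=0, P1=2, P2=0, P3=3, P4=5, P5=3, P6=4) → (P0=0, P1=5, P2=0, P3=3, P4=5, P5=2, P6=2)
step 5: fire γ:  (P0=0, P1=5, P2=0, P3=3, P4=5, P5=2, P6=2) → (P0=0, P1=8, P2=0, P3=3, P4=5, P5=1, P6=0)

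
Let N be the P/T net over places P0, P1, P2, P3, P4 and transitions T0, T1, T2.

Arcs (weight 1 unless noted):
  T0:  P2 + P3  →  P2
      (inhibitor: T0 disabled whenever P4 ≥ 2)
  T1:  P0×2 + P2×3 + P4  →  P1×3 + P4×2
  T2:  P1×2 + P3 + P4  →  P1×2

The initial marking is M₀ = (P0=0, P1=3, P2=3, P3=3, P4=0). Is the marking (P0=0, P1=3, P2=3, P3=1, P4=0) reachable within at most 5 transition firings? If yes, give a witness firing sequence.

step 1: fire T0:  (P0=0, P1=3, P2=3, P3=3, P4=0) → (P0=0, P1=3, P2=3, P3=2, P4=0)
step 2: fire T0:  (P0=0, P1=3, P2=3, P3=2, P4=0) → (P0=0, P1=3, P2=3, P3=1, P4=0)

YES — reachable via ⟨T0, T0⟩ (2 firings)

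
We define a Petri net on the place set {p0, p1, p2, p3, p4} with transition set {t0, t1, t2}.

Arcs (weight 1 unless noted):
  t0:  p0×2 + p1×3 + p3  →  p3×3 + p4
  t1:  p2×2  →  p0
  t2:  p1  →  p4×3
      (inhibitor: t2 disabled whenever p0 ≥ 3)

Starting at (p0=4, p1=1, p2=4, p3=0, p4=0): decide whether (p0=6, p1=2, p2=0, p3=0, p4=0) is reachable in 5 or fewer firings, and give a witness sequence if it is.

depth 0: 1 marking
depth 1: 2 markings reached so far
depth 2: 3 markings reached so far
depth 3: 3 markings reached so far
(frontier empty at depth 3; search complete)
target is not among the 3 markings reachable within 5 steps

NO — not reachable within 5 firings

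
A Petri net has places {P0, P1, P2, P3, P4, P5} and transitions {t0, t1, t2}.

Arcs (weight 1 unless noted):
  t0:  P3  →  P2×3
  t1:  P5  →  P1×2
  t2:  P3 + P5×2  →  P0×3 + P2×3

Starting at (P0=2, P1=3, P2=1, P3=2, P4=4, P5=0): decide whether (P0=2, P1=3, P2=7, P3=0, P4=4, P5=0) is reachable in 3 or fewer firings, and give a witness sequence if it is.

YES — reachable via ⟨t0, t0⟩ (2 firings)

step 1: fire t0:  (P0=2, P1=3, P2=1, P3=2, P4=4, P5=0) → (P0=2, P1=3, P2=4, P3=1, P4=4, P5=0)
step 2: fire t0:  (P0=2, P1=3, P2=4, P3=1, P4=4, P5=0) → (P0=2, P1=3, P2=7, P3=0, P4=4, P5=0)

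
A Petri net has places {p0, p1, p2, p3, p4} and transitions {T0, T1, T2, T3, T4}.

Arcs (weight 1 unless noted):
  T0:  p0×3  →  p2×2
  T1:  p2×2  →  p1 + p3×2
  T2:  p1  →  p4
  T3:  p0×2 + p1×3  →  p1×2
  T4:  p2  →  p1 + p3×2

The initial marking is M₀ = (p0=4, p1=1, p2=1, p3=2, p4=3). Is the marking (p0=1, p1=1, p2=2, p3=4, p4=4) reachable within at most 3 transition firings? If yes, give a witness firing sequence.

step 1: fire T0:  (p0=4, p1=1, p2=1, p3=2, p4=3) → (p0=1, p1=1, p2=3, p3=2, p4=3)
step 2: fire T2:  (p0=1, p1=1, p2=3, p3=2, p4=3) → (p0=1, p1=0, p2=3, p3=2, p4=4)
step 3: fire T4:  (p0=1, p1=0, p2=3, p3=2, p4=4) → (p0=1, p1=1, p2=2, p3=4, p4=4)

YES — reachable via ⟨T0, T2, T4⟩ (3 firings)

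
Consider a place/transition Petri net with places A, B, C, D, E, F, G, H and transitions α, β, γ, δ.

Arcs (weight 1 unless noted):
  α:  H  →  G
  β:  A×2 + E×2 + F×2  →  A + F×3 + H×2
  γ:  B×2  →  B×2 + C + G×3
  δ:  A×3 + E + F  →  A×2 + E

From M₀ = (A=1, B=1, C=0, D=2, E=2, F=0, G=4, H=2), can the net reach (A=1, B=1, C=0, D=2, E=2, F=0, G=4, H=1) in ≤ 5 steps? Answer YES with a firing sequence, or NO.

NO — not reachable within 5 firings

depth 0: 1 marking
depth 1: 2 markings reached so far
depth 2: 3 markings reached so far
depth 3: 3 markings reached so far
(frontier empty at depth 3; search complete)
target is not among the 3 markings reachable within 5 steps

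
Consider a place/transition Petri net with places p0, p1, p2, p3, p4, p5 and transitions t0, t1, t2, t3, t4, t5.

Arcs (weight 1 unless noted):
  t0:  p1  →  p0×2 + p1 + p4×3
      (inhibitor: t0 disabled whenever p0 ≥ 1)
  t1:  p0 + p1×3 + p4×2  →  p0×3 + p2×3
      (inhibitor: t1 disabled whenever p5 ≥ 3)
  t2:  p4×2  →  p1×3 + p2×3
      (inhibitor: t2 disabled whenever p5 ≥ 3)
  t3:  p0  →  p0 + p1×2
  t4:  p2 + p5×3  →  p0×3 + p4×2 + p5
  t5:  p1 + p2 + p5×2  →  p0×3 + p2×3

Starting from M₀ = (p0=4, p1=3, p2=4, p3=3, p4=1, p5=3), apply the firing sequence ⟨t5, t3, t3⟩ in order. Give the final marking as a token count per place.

step 1: fire t5:  (p0=4, p1=3, p2=4, p3=3, p4=1, p5=3) → (p0=7, p1=2, p2=6, p3=3, p4=1, p5=1)
step 2: fire t3:  (p0=7, p1=2, p2=6, p3=3, p4=1, p5=1) → (p0=7, p1=4, p2=6, p3=3, p4=1, p5=1)
step 3: fire t3:  (p0=7, p1=4, p2=6, p3=3, p4=1, p5=1) → (p0=7, p1=6, p2=6, p3=3, p4=1, p5=1)

(p0=7, p1=6, p2=6, p3=3, p4=1, p5=1)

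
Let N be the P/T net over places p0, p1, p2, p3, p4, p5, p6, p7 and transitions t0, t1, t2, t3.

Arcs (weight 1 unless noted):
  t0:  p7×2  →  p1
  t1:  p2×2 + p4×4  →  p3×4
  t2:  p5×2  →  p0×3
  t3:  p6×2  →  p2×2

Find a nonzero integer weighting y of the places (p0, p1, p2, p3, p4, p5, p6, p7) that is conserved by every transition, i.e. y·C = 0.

y = (p0:0, p1:0, p2:0, p3:1, p4:1, p5:0, p6:0, p7:0)

Incidence matrix C (rows=places, cols=transitions):
       t0   t1   t2   t3
   p0   0    0    3    0
   p1   1    0    0    0
   p2   0   -2    0    2
   p3   0    4    0    0
   p4   0   -4    0    0
   p5   0    0   -2    0
   p6   0    0    0   -2
   p7  -2    0    0    0

Candidate y = [0, 0, 0, 1, 1, 0, 0, 0]; check y·C column-wise:
  col t0: 0·1 + 1·0 + 1·0 + 0·-2 = 0
  col t1: 0·-2 + 1·4 + 1·-4 = 0
  col t2: 0·3 + 1·0 + 1·0 + 0·-2 = 0
  col t3: 0·2 + 1·0 + 1·0 + 0·-2 = 0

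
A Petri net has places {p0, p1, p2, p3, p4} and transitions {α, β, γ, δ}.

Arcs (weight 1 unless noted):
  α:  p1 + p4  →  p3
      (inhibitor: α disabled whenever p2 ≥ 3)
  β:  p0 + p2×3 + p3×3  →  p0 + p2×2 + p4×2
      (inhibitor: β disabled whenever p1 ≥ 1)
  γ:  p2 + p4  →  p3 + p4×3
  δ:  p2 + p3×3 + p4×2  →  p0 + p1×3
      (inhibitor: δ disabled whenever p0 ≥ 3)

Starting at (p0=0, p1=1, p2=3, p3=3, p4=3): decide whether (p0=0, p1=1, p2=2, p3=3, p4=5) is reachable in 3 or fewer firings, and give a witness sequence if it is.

NO — not reachable within 3 firings

depth 0: 1 marking
depth 1: 3 markings reached so far
depth 2: 7 markings reached so far
depth 3: 11 markings reached so far
target is not among the 11 markings reachable within 3 steps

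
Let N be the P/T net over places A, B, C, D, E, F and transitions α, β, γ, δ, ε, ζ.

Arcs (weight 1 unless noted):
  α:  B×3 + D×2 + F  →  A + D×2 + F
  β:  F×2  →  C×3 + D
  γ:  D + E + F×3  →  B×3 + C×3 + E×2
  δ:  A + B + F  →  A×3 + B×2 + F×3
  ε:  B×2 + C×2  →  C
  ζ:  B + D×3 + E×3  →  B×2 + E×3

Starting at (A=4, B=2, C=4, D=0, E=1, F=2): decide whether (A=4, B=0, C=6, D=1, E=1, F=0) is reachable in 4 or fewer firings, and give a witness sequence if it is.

YES — reachable via ⟨β, ε⟩ (2 firings)

step 1: fire β:  (A=4, B=2, C=4, D=0, E=1, F=2) → (A=4, B=2, C=7, D=1, E=1, F=0)
step 2: fire ε:  (A=4, B=2, C=7, D=1, E=1, F=0) → (A=4, B=0, C=6, D=1, E=1, F=0)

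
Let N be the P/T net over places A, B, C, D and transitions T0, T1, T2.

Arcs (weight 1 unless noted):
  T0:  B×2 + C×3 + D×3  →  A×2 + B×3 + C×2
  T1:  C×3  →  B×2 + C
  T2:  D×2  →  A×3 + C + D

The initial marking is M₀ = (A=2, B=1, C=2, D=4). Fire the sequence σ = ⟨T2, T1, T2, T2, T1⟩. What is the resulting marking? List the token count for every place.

step 1: fire T2:  (A=2, B=1, C=2, D=4) → (A=5, B=1, C=3, D=3)
step 2: fire T1:  (A=5, B=1, C=3, D=3) → (A=5, B=3, C=1, D=3)
step 3: fire T2:  (A=5, B=3, C=1, D=3) → (A=8, B=3, C=2, D=2)
step 4: fire T2:  (A=8, B=3, C=2, D=2) → (A=11, B=3, C=3, D=1)
step 5: fire T1:  (A=11, B=3, C=3, D=1) → (A=11, B=5, C=1, D=1)

(A=11, B=5, C=1, D=1)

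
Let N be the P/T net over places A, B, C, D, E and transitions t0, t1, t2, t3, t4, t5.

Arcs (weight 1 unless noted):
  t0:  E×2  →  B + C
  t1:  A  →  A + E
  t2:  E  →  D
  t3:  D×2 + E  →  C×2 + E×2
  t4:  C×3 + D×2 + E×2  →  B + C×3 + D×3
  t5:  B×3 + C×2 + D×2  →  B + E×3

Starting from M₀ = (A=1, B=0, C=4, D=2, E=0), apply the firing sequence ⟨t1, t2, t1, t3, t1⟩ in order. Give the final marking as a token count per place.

(A=1, B=0, C=6, D=1, E=3)

step 1: fire t1:  (A=1, B=0, C=4, D=2, E=0) → (A=1, B=0, C=4, D=2, E=1)
step 2: fire t2:  (A=1, B=0, C=4, D=2, E=1) → (A=1, B=0, C=4, D=3, E=0)
step 3: fire t1:  (A=1, B=0, C=4, D=3, E=0) → (A=1, B=0, C=4, D=3, E=1)
step 4: fire t3:  (A=1, B=0, C=4, D=3, E=1) → (A=1, B=0, C=6, D=1, E=2)
step 5: fire t1:  (A=1, B=0, C=6, D=1, E=2) → (A=1, B=0, C=6, D=1, E=3)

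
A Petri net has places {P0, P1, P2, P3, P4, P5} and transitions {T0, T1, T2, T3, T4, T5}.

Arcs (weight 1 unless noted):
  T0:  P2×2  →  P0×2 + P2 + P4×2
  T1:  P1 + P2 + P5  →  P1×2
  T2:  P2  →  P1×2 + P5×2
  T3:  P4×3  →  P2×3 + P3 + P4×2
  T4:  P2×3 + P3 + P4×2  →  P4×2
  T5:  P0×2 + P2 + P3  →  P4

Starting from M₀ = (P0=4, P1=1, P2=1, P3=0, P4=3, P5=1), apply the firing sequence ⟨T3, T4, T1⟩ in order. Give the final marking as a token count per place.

(P0=4, P1=2, P2=0, P3=0, P4=2, P5=0)

step 1: fire T3:  (P0=4, P1=1, P2=1, P3=0, P4=3, P5=1) → (P0=4, P1=1, P2=4, P3=1, P4=2, P5=1)
step 2: fire T4:  (P0=4, P1=1, P2=4, P3=1, P4=2, P5=1) → (P0=4, P1=1, P2=1, P3=0, P4=2, P5=1)
step 3: fire T1:  (P0=4, P1=1, P2=1, P3=0, P4=2, P5=1) → (P0=4, P1=2, P2=0, P3=0, P4=2, P5=0)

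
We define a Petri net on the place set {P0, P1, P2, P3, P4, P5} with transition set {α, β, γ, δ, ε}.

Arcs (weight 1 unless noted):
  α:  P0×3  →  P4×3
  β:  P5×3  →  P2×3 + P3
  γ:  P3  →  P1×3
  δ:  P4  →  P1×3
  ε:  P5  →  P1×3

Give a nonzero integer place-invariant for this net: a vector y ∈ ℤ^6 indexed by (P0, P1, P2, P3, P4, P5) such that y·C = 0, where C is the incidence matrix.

Incidence matrix C (rows=places, cols=transitions):
        α    β    γ    δ    ε
   P0  -3    0    0    0    0
   P1   0    0    3    3    3
   P2   0    3    0    0    0
   P3   0    1   -1    0    0
   P4   3    0    0   -1    0
   P5   0   -3    0    0   -1

Candidate y = [3, 1, 2, 3, 3, 3]; check y·C column-wise:
  col α: 3·-3 + 1·0 + 2·0 + 3·0 + 3·3 + 3·0 = 0
  col β: 3·0 + 1·0 + 2·3 + 3·1 + 3·0 + 3·-3 = 0
  col γ: 3·0 + 1·3 + 2·0 + 3·-1 + 3·0 + 3·0 = 0
  col δ: 3·0 + 1·3 + 2·0 + 3·0 + 3·-1 + 3·0 = 0
  col ε: 3·0 + 1·3 + 2·0 + 3·0 + 3·0 + 3·-1 = 0

y = (P0:3, P1:1, P2:2, P3:3, P4:3, P5:3)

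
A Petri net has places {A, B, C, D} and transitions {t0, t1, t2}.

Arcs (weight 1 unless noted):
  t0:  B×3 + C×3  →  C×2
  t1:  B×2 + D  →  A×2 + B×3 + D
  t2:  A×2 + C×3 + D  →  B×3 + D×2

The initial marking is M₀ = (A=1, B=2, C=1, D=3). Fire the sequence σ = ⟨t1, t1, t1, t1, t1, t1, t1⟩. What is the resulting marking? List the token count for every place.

(A=15, B=9, C=1, D=3)

step 1: fire t1:  (A=1, B=2, C=1, D=3) → (A=3, B=3, C=1, D=3)
step 2: fire t1:  (A=3, B=3, C=1, D=3) → (A=5, B=4, C=1, D=3)
step 3: fire t1:  (A=5, B=4, C=1, D=3) → (A=7, B=5, C=1, D=3)
step 4: fire t1:  (A=7, B=5, C=1, D=3) → (A=9, B=6, C=1, D=3)
step 5: fire t1:  (A=9, B=6, C=1, D=3) → (A=11, B=7, C=1, D=3)
step 6: fire t1:  (A=11, B=7, C=1, D=3) → (A=13, B=8, C=1, D=3)
step 7: fire t1:  (A=13, B=8, C=1, D=3) → (A=15, B=9, C=1, D=3)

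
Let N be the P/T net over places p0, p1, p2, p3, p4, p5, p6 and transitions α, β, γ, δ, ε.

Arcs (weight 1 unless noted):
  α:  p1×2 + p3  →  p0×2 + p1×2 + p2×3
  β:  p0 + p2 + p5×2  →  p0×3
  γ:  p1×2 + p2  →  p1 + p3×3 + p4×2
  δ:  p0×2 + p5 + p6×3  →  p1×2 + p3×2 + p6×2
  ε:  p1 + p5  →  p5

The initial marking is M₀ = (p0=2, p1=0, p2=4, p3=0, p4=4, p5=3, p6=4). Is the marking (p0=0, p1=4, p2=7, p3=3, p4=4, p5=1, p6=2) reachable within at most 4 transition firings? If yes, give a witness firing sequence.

step 1: fire δ:  (p0=2, p1=0, p2=4, p3=0, p4=4, p5=3, p6=4) → (p0=0, p1=2, p2=4, p3=2, p4=4, p5=2, p6=3)
step 2: fire α:  (p0=0, p1=2, p2=4, p3=2, p4=4, p5=2, p6=3) → (p0=2, p1=2, p2=7, p3=1, p4=4, p5=2, p6=3)
step 3: fire δ:  (p0=2, p1=2, p2=7, p3=1, p4=4, p5=2, p6=3) → (p0=0, p1=4, p2=7, p3=3, p4=4, p5=1, p6=2)

YES — reachable via ⟨δ, α, δ⟩ (3 firings)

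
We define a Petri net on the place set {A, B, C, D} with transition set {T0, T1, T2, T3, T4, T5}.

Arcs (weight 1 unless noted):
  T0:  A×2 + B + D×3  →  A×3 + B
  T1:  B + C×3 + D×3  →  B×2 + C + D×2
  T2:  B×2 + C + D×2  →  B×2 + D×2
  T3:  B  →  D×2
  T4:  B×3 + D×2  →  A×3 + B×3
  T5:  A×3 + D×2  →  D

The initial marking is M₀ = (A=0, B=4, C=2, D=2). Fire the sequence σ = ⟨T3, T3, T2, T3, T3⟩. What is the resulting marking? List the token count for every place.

(A=0, B=0, C=1, D=10)

step 1: fire T3:  (A=0, B=4, C=2, D=2) → (A=0, B=3, C=2, D=4)
step 2: fire T3:  (A=0, B=3, C=2, D=4) → (A=0, B=2, C=2, D=6)
step 3: fire T2:  (A=0, B=2, C=2, D=6) → (A=0, B=2, C=1, D=6)
step 4: fire T3:  (A=0, B=2, C=1, D=6) → (A=0, B=1, C=1, D=8)
step 5: fire T3:  (A=0, B=1, C=1, D=8) → (A=0, B=0, C=1, D=10)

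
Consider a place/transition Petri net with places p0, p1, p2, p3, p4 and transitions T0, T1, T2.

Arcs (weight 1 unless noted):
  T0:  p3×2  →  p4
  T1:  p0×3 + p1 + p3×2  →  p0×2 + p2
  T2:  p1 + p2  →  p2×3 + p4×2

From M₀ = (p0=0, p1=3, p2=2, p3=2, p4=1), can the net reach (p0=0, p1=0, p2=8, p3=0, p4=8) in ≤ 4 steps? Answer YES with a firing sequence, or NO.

step 1: fire T0:  (p0=0, p1=3, p2=2, p3=2, p4=1) → (p0=0, p1=3, p2=2, p3=0, p4=2)
step 2: fire T2:  (p0=0, p1=3, p2=2, p3=0, p4=2) → (p0=0, p1=2, p2=4, p3=0, p4=4)
step 3: fire T2:  (p0=0, p1=2, p2=4, p3=0, p4=4) → (p0=0, p1=1, p2=6, p3=0, p4=6)
step 4: fire T2:  (p0=0, p1=1, p2=6, p3=0, p4=6) → (p0=0, p1=0, p2=8, p3=0, p4=8)

YES — reachable via ⟨T0, T2, T2, T2⟩ (4 firings)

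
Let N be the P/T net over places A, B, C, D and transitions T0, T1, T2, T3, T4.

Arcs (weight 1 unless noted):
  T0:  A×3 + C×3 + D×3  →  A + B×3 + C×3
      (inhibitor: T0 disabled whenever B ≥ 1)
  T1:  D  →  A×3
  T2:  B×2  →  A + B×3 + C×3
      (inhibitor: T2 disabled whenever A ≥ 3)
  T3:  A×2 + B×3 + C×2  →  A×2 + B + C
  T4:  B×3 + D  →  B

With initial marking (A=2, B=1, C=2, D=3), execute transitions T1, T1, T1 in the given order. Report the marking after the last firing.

step 1: fire T1:  (A=2, B=1, C=2, D=3) → (A=5, B=1, C=2, D=2)
step 2: fire T1:  (A=5, B=1, C=2, D=2) → (A=8, B=1, C=2, D=1)
step 3: fire T1:  (A=8, B=1, C=2, D=1) → (A=11, B=1, C=2, D=0)

(A=11, B=1, C=2, D=0)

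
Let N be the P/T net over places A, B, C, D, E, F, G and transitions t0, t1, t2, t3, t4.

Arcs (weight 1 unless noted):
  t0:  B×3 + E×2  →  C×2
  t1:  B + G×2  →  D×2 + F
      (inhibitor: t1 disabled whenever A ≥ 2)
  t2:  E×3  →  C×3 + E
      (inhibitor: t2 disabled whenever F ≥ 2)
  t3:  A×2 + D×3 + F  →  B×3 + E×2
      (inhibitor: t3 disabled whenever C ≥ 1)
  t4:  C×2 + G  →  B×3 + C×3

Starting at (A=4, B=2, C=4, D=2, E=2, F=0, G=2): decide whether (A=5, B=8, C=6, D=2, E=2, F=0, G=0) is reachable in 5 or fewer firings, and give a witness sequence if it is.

depth 0: 1 marking
depth 1: 2 markings reached so far
depth 2: 4 markings reached so far
depth 3: 5 markings reached so far
depth 4: 5 markings reached so far
(frontier empty at depth 4; search complete)
target is not among the 5 markings reachable within 5 steps

NO — not reachable within 5 firings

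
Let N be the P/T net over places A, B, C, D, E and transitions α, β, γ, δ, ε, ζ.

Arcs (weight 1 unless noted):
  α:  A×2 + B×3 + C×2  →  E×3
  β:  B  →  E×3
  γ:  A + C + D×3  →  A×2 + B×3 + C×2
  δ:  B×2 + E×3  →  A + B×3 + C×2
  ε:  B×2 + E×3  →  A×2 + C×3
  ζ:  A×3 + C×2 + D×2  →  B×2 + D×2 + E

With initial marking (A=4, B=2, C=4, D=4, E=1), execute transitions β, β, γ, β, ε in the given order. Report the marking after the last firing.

step 1: fire β:  (A=4, B=2, C=4, D=4, E=1) → (A=4, B=1, C=4, D=4, E=4)
step 2: fire β:  (A=4, B=1, C=4, D=4, E=4) → (A=4, B=0, C=4, D=4, E=7)
step 3: fire γ:  (A=4, B=0, C=4, D=4, E=7) → (A=5, B=3, C=5, D=1, E=7)
step 4: fire β:  (A=5, B=3, C=5, D=1, E=7) → (A=5, B=2, C=5, D=1, E=10)
step 5: fire ε:  (A=5, B=2, C=5, D=1, E=10) → (A=7, B=0, C=8, D=1, E=7)

(A=7, B=0, C=8, D=1, E=7)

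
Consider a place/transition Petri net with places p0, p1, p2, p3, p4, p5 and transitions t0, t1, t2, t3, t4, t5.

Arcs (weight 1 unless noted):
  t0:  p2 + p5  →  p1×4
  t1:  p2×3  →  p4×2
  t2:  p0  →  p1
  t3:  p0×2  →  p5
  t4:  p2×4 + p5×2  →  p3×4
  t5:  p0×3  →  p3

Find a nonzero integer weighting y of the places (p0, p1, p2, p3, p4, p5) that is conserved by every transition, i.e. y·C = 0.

Incidence matrix C (rows=places, cols=transitions):
       t0   t1   t2   t3   t4   t5
   p0   0    0   -1   -2    0   -3
   p1   4    0    1    0    0    0
   p2  -1   -3    0    0   -4    0
   p3   0    0    0    0    4    1
   p4   0    2    0    0    0    0
   p5  -1    0    0    1   -2    0

Candidate y = [1, 1, 2, 3, 3, 2]; check y·C column-wise:
  col t0: 1·0 + 1·4 + 2·-1 + 3·0 + 3·0 + 2·-1 = 0
  col t1: 1·0 + 1·0 + 2·-3 + 3·0 + 3·2 + 2·0 = 0
  col t2: 1·-1 + 1·1 + 2·0 + 3·0 + 3·0 + 2·0 = 0
  col t3: 1·-2 + 1·0 + 2·0 + 3·0 + 3·0 + 2·1 = 0
  col t4: 1·0 + 1·0 + 2·-4 + 3·4 + 3·0 + 2·-2 = 0
  col t5: 1·-3 + 1·0 + 2·0 + 3·1 + 3·0 + 2·0 = 0

y = (p0:1, p1:1, p2:2, p3:3, p4:3, p5:2)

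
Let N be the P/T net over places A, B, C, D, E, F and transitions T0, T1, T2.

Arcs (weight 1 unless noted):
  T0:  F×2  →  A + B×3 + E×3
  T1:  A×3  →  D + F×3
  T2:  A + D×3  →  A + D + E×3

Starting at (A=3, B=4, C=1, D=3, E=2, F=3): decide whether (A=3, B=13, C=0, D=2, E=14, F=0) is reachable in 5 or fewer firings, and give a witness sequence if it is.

NO — not reachable within 5 firings

depth 0: 1 marking
depth 1: 4 markings reached so far
depth 2: 7 markings reached so far
depth 3: 9 markings reached so far
depth 4: 11 markings reached so far
depth 5: 13 markings reached so far
target is not among the 13 markings reachable within 5 steps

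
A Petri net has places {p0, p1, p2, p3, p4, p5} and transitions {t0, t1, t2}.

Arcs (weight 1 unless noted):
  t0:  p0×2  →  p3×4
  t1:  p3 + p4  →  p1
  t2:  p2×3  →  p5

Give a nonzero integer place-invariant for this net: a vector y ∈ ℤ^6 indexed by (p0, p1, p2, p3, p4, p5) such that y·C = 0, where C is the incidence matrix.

y = (p0:2, p1:1, p2:0, p3:1, p4:0, p5:0)

Incidence matrix C (rows=places, cols=transitions):
       t0   t1   t2
   p0  -2    0    0
   p1   0    1    0
   p2   0    0   -3
   p3   4   -1    0
   p4   0   -1    0
   p5   0    0    1

Candidate y = [2, 1, 0, 1, 0, 0]; check y·C column-wise:
  col t0: 2·-2 + 1·0 + 1·4 = 0
  col t1: 2·0 + 1·1 + 1·-1 + 0·-1 = 0
  col t2: 2·0 + 1·0 + 0·-3 + 1·0 + 0·1 = 0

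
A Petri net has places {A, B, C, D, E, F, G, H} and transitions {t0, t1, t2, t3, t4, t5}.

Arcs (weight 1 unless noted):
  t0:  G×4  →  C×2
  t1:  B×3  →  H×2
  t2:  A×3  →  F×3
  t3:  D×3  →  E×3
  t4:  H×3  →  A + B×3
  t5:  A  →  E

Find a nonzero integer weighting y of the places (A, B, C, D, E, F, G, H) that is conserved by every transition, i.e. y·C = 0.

Incidence matrix C (rows=places, cols=transitions):
       t0   t1   t2   t3   t4   t5
    A   0    0   -3    0    1   -1
    B   0   -3    0    0    3    0
    C   2    0    0    0    0    0
    D   0    0    0   -3    0    0
    E   0    0    0    3    0    1
    F   0    0    3    0    0    0
    G  -4    0    0    0    0    0
    H   0    2    0    0   -3    0

Candidate y = [0, 0, 2, 0, 0, 0, 1, 0]; check y·C column-wise:
  col t0: 2·2 + 1·-4 = 0
  col t1: 0·-3 + 2·0 + 1·0 + 0·2 = 0
  col t2: 0·-3 + 2·0 + 0·3 + 1·0 = 0
  col t3: 2·0 + 0·-3 + 0·3 + 1·0 = 0
  col t4: 0·1 + 0·3 + 2·0 + 1·0 + 0·-3 = 0
  col t5: 0·-1 + 2·0 + 0·1 + 1·0 = 0

y = (A:0, B:0, C:2, D:0, E:0, F:0, G:1, H:0)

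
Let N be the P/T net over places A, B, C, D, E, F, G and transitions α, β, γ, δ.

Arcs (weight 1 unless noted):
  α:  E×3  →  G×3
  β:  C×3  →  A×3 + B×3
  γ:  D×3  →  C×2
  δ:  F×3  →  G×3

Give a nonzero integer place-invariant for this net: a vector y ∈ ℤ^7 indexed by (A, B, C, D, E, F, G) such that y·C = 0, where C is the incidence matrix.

Incidence matrix C (rows=places, cols=transitions):
        α    β    γ    δ
    A   0    3    0    0
    B   0    3    0    0
    C   0   -3    2    0
    D   0    0   -3    0
    E  -3    0    0    0
    F   0    0    0   -3
    G   3    0    0    3

Candidate y = [1, -1, 0, 0, 0, 0, 0]; check y·C column-wise:
  col α: 1·0 + -1·0 + 0·-3 + 0·3 = 0
  col β: 1·3 + -1·3 + 0·-3 = 0
  col γ: 1·0 + -1·0 + 0·2 + 0·-3 = 0
  col δ: 1·0 + -1·0 + 0·-3 + 0·3 = 0

y = (A:1, B:-1, C:0, D:0, E:0, F:0, G:0)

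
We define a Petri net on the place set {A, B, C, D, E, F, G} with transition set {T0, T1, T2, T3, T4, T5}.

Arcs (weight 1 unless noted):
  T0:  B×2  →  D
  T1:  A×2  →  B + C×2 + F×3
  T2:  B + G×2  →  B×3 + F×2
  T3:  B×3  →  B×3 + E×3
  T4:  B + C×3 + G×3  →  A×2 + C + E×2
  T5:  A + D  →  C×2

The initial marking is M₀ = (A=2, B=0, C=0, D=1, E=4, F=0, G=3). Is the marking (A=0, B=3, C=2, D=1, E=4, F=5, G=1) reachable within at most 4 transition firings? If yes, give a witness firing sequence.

YES — reachable via ⟨T1, T2⟩ (2 firings)

step 1: fire T1:  (A=2, B=0, C=0, D=1, E=4, F=0, G=3) → (A=0, B=1, C=2, D=1, E=4, F=3, G=3)
step 2: fire T2:  (A=0, B=1, C=2, D=1, E=4, F=3, G=3) → (A=0, B=3, C=2, D=1, E=4, F=5, G=1)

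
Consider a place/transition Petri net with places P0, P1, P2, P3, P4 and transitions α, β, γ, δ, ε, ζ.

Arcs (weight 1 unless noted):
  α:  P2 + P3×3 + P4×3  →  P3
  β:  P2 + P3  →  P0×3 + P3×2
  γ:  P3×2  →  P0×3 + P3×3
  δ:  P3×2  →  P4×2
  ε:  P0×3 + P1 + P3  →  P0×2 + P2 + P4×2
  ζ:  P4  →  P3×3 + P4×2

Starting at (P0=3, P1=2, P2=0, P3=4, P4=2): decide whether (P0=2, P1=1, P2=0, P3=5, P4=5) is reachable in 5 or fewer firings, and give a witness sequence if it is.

YES — reachable via ⟨δ, ε, ζ, α, ζ⟩ (5 firings)

step 1: fire δ:  (P0=3, P1=2, P2=0, P3=4, P4=2) → (P0=3, P1=2, P2=0, P3=2, P4=4)
step 2: fire ε:  (P0=3, P1=2, P2=0, P3=2, P4=4) → (P0=2, P1=1, P2=1, P3=1, P4=6)
step 3: fire ζ:  (P0=2, P1=1, P2=1, P3=1, P4=6) → (P0=2, P1=1, P2=1, P3=4, P4=7)
step 4: fire α:  (P0=2, P1=1, P2=1, P3=4, P4=7) → (P0=2, P1=1, P2=0, P3=2, P4=4)
step 5: fire ζ:  (P0=2, P1=1, P2=0, P3=2, P4=4) → (P0=2, P1=1, P2=0, P3=5, P4=5)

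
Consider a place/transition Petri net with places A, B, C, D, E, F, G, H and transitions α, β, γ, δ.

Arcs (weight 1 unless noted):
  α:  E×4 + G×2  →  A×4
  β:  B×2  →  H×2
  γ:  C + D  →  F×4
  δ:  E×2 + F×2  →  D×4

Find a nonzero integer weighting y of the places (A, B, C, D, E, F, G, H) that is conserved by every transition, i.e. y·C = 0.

Incidence matrix C (rows=places, cols=transitions):
        α    β    γ    δ
    A   4    0    0    0
    B   0   -2    0    0
    C   0    0   -1    0
    D   0    0   -1    4
    E  -4    0    0   -2
    F   0    0    4   -2
    G  -2    0    0    0
    H   0    2    0    0

Candidate y = [2, 0, -1, 1, 2, 0, 0, 0]; check y·C column-wise:
  col α: 2·4 + -1·0 + 1·0 + 2·-4 + 0·-2 = 0
  col β: 2·0 + 0·-2 + -1·0 + 1·0 + 2·0 + 0·2 = 0
  col γ: 2·0 + -1·-1 + 1·-1 + 2·0 + 0·4 = 0
  col δ: 2·0 + -1·0 + 1·4 + 2·-2 + 0·-2 = 0

y = (A:2, B:0, C:-1, D:1, E:2, F:0, G:0, H:0)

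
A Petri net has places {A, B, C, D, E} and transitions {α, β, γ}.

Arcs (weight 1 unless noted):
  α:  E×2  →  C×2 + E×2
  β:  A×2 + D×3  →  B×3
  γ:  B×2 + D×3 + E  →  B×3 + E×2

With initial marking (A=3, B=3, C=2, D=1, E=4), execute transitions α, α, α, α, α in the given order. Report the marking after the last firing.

(A=3, B=3, C=12, D=1, E=4)

step 1: fire α:  (A=3, B=3, C=2, D=1, E=4) → (A=3, B=3, C=4, D=1, E=4)
step 2: fire α:  (A=3, B=3, C=4, D=1, E=4) → (A=3, B=3, C=6, D=1, E=4)
step 3: fire α:  (A=3, B=3, C=6, D=1, E=4) → (A=3, B=3, C=8, D=1, E=4)
step 4: fire α:  (A=3, B=3, C=8, D=1, E=4) → (A=3, B=3, C=10, D=1, E=4)
step 5: fire α:  (A=3, B=3, C=10, D=1, E=4) → (A=3, B=3, C=12, D=1, E=4)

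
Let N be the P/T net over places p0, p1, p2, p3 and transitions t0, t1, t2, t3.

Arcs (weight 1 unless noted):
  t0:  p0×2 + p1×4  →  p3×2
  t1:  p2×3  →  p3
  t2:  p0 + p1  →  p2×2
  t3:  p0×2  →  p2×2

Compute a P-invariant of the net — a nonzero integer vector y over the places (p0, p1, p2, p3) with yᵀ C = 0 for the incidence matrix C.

y = (p0:1, p1:1, p2:1, p3:3)

Incidence matrix C (rows=places, cols=transitions):
       t0   t1   t2   t3
   p0  -2    0   -1   -2
   p1  -4    0   -1    0
   p2   0   -3    2    2
   p3   2    1    0    0

Candidate y = [1, 1, 1, 3]; check y·C column-wise:
  col t0: 1·-2 + 1·-4 + 1·0 + 3·2 = 0
  col t1: 1·0 + 1·0 + 1·-3 + 3·1 = 0
  col t2: 1·-1 + 1·-1 + 1·2 + 3·0 = 0
  col t3: 1·-2 + 1·0 + 1·2 + 3·0 = 0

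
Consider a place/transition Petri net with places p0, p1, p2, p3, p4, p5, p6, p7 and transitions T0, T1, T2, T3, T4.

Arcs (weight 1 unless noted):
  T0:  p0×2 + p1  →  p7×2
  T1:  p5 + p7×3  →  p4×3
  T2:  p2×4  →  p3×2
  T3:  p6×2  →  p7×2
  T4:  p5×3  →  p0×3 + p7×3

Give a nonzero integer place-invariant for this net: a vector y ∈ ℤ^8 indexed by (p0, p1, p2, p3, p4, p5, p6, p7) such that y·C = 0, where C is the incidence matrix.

y = (p0:0, p1:0, p2:1, p3:2, p4:0, p5:0, p6:0, p7:0)

Incidence matrix C (rows=places, cols=transitions):
       T0   T1   T2   T3   T4
   p0  -2    0    0    0    3
   p1  -1    0    0    0    0
   p2   0    0   -4    0    0
   p3   0    0    2    0    0
   p4   0    3    0    0    0
   p5   0   -1    0    0   -3
   p6   0    0    0   -2    0
   p7   2   -3    0    2    3

Candidate y = [0, 0, 1, 2, 0, 0, 0, 0]; check y·C column-wise:
  col T0: 0·-2 + 0·-1 + 1·0 + 2·0 + 0·2 = 0
  col T1: 1·0 + 2·0 + 0·3 + 0·-1 + 0·-3 = 0
  col T2: 1·-4 + 2·2 = 0
  col T3: 1·0 + 2·0 + 0·-2 + 0·2 = 0
  col T4: 0·3 + 1·0 + 2·0 + 0·-3 + 0·3 = 0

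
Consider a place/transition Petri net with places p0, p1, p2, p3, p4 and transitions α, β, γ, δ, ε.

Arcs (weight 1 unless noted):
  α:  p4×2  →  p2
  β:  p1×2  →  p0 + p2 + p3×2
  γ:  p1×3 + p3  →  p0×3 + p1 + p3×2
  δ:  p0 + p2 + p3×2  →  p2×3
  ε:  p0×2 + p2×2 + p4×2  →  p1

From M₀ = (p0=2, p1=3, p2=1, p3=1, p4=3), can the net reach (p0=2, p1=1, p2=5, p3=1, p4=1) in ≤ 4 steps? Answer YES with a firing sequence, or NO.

step 1: fire α:  (p0=2, p1=3, p2=1, p3=1, p4=3) → (p0=2, p1=3, p2=2, p3=1, p4=1)
step 2: fire β:  (p0=2, p1=3, p2=2, p3=1, p4=1) → (p0=3, p1=1, p2=3, p3=3, p4=1)
step 3: fire δ:  (p0=3, p1=1, p2=3, p3=3, p4=1) → (p0=2, p1=1, p2=5, p3=1, p4=1)

YES — reachable via ⟨α, β, δ⟩ (3 firings)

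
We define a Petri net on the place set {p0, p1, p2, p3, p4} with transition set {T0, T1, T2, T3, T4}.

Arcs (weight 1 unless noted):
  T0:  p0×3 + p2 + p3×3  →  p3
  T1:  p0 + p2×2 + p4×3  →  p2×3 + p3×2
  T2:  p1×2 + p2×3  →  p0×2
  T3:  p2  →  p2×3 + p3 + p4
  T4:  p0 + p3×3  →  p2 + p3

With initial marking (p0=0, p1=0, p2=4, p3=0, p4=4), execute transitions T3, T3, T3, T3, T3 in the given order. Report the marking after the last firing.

step 1: fire T3:  (p0=0, p1=0, p2=4, p3=0, p4=4) → (p0=0, p1=0, p2=6, p3=1, p4=5)
step 2: fire T3:  (p0=0, p1=0, p2=6, p3=1, p4=5) → (p0=0, p1=0, p2=8, p3=2, p4=6)
step 3: fire T3:  (p0=0, p1=0, p2=8, p3=2, p4=6) → (p0=0, p1=0, p2=10, p3=3, p4=7)
step 4: fire T3:  (p0=0, p1=0, p2=10, p3=3, p4=7) → (p0=0, p1=0, p2=12, p3=4, p4=8)
step 5: fire T3:  (p0=0, p1=0, p2=12, p3=4, p4=8) → (p0=0, p1=0, p2=14, p3=5, p4=9)

(p0=0, p1=0, p2=14, p3=5, p4=9)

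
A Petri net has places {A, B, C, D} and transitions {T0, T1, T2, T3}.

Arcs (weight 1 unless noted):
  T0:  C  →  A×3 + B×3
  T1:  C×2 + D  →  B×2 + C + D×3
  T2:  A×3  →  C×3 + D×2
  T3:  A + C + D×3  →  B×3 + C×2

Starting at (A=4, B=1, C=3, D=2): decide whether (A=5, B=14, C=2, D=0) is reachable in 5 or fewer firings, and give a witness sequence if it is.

YES — reachable via ⟨T0, T1, T3, T1, T3⟩ (5 firings)

step 1: fire T0:  (A=4, B=1, C=3, D=2) → (A=7, B=4, C=2, D=2)
step 2: fire T1:  (A=7, B=4, C=2, D=2) → (A=7, B=6, C=1, D=4)
step 3: fire T3:  (A=7, B=6, C=1, D=4) → (A=6, B=9, C=2, D=1)
step 4: fire T1:  (A=6, B=9, C=2, D=1) → (A=6, B=11, C=1, D=3)
step 5: fire T3:  (A=6, B=11, C=1, D=3) → (A=5, B=14, C=2, D=0)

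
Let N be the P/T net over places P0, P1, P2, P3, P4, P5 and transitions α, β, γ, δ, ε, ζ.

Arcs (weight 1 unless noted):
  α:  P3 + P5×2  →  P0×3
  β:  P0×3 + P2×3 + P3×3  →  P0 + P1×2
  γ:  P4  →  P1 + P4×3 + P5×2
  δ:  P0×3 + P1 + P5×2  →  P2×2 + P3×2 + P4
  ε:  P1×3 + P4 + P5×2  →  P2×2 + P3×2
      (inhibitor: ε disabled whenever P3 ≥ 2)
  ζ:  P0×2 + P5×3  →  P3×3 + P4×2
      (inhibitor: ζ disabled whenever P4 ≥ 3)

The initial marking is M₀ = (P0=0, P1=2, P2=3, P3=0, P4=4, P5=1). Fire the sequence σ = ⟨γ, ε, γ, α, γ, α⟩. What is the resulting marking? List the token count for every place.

step 1: fire γ:  (P0=0, P1=2, P2=3, P3=0, P4=4, P5=1) → (P0=0, P1=3, P2=3, P3=0, P4=6, P5=3)
step 2: fire ε:  (P0=0, P1=3, P2=3, P3=0, P4=6, P5=3) → (P0=0, P1=0, P2=5, P3=2, P4=5, P5=1)
step 3: fire γ:  (P0=0, P1=0, P2=5, P3=2, P4=5, P5=1) → (P0=0, P1=1, P2=5, P3=2, P4=7, P5=3)
step 4: fire α:  (P0=0, P1=1, P2=5, P3=2, P4=7, P5=3) → (P0=3, P1=1, P2=5, P3=1, P4=7, P5=1)
step 5: fire γ:  (P0=3, P1=1, P2=5, P3=1, P4=7, P5=1) → (P0=3, P1=2, P2=5, P3=1, P4=9, P5=3)
step 6: fire α:  (P0=3, P1=2, P2=5, P3=1, P4=9, P5=3) → (P0=6, P1=2, P2=5, P3=0, P4=9, P5=1)

(P0=6, P1=2, P2=5, P3=0, P4=9, P5=1)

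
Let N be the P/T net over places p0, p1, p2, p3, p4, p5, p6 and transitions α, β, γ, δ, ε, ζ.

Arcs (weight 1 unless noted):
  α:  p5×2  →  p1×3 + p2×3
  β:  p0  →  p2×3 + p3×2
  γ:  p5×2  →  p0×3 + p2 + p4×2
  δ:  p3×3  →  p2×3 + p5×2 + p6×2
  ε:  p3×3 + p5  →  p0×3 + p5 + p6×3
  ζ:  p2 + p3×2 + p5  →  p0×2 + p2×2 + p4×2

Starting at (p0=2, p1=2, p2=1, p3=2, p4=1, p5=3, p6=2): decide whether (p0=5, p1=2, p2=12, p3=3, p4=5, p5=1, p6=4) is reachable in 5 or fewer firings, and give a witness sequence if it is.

depth 0: 1 marking
depth 1: 5 markings reached so far
depth 2: 13 markings reached so far
depth 3: 25 markings reached so far
depth 4: 43 markings reached so far
depth 5: 70 markings reached so far
target is not among the 70 markings reachable within 5 steps

NO — not reachable within 5 firings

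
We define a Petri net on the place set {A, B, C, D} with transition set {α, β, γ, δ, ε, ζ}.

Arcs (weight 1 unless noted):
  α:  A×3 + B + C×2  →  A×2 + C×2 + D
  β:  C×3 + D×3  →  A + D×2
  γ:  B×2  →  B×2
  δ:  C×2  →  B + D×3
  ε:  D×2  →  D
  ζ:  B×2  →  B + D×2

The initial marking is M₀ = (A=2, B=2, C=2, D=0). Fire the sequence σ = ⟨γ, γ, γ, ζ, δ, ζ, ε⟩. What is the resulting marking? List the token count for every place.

(A=2, B=1, C=0, D=6)

step 1: fire γ:  (A=2, B=2, C=2, D=0) → (A=2, B=2, C=2, D=0)
step 2: fire γ:  (A=2, B=2, C=2, D=0) → (A=2, B=2, C=2, D=0)
step 3: fire γ:  (A=2, B=2, C=2, D=0) → (A=2, B=2, C=2, D=0)
step 4: fire ζ:  (A=2, B=2, C=2, D=0) → (A=2, B=1, C=2, D=2)
step 5: fire δ:  (A=2, B=1, C=2, D=2) → (A=2, B=2, C=0, D=5)
step 6: fire ζ:  (A=2, B=2, C=0, D=5) → (A=2, B=1, C=0, D=7)
step 7: fire ε:  (A=2, B=1, C=0, D=7) → (A=2, B=1, C=0, D=6)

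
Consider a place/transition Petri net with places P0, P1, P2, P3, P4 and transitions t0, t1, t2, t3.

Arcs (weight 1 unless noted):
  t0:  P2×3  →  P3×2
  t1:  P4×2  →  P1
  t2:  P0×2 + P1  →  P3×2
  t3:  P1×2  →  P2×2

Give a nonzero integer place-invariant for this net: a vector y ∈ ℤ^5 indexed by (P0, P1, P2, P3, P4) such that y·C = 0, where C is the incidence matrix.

y = (P0:2, P1:2, P2:2, P3:3, P4:1)

Incidence matrix C (rows=places, cols=transitions):
       t0   t1   t2   t3
   P0   0    0   -2    0
   P1   0    1   -1   -2
   P2  -3    0    0    2
   P3   2    0    2    0
   P4   0   -2    0    0

Candidate y = [2, 2, 2, 3, 1]; check y·C column-wise:
  col t0: 2·0 + 2·0 + 2·-3 + 3·2 + 1·0 = 0
  col t1: 2·0 + 2·1 + 2·0 + 3·0 + 1·-2 = 0
  col t2: 2·-2 + 2·-1 + 2·0 + 3·2 + 1·0 = 0
  col t3: 2·0 + 2·-2 + 2·2 + 3·0 + 1·0 = 0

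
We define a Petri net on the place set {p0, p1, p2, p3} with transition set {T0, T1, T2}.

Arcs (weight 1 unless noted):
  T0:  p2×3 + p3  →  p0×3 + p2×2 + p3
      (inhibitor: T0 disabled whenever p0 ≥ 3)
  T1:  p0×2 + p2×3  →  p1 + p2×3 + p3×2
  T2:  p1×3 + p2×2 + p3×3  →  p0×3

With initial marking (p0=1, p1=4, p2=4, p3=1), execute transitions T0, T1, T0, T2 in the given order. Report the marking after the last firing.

step 1: fire T0:  (p0=1, p1=4, p2=4, p3=1) → (p0=4, p1=4, p2=3, p3=1)
step 2: fire T1:  (p0=4, p1=4, p2=3, p3=1) → (p0=2, p1=5, p2=3, p3=3)
step 3: fire T0:  (p0=2, p1=5, p2=3, p3=3) → (p0=5, p1=5, p2=2, p3=3)
step 4: fire T2:  (p0=5, p1=5, p2=2, p3=3) → (p0=8, p1=2, p2=0, p3=0)

(p0=8, p1=2, p2=0, p3=0)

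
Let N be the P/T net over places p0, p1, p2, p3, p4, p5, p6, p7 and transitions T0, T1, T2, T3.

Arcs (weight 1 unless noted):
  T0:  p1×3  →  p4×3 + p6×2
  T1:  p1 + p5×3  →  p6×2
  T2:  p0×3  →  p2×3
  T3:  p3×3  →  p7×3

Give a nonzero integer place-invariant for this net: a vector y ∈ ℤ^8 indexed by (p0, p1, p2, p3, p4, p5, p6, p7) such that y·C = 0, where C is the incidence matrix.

Incidence matrix C (rows=places, cols=transitions):
       T0   T1   T2   T3
   p0   0    0   -3    0
   p1  -3   -1    0    0
   p2   0    0    3    0
   p3   0    0    0   -3
   p4   3    0    0    0
   p5   0   -3    0    0
   p6   2    2    0    0
   p7   0    0    0    3

Candidate y = [1, 0, 1, 0, 0, 0, 0, 0]; check y·C column-wise:
  col T0: 1·0 + 0·-3 + 1·0 + 0·3 + 0·2 = 0
  col T1: 1·0 + 0·-1 + 1·0 + 0·-3 + 0·2 = 0
  col T2: 1·-3 + 1·3 = 0
  col T3: 1·0 + 1·0 + 0·-3 + 0·3 = 0

y = (p0:1, p1:0, p2:1, p3:0, p4:0, p5:0, p6:0, p7:0)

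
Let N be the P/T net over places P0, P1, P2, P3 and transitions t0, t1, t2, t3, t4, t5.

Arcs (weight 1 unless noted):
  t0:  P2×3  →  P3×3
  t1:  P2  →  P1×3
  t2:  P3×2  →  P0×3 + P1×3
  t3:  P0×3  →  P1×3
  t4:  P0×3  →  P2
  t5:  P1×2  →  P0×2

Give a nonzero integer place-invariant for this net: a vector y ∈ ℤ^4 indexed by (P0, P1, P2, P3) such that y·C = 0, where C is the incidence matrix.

Incidence matrix C (rows=places, cols=transitions):
       t0   t1   t2   t3   t4   t5
   P0   0    0    3   -3   -3    2
   P1   0    3    3    3    0   -2
   P2  -3   -1    0    0    1    0
   P3   3    0   -2    0    0    0

Candidate y = [1, 1, 3, 3]; check y·C column-wise:
  col t0: 1·0 + 1·0 + 3·-3 + 3·3 = 0
  col t1: 1·0 + 1·3 + 3·-1 + 3·0 = 0
  col t2: 1·3 + 1·3 + 3·0 + 3·-2 = 0
  col t3: 1·-3 + 1·3 + 3·0 + 3·0 = 0
  col t4: 1·-3 + 1·0 + 3·1 + 3·0 = 0
  col t5: 1·2 + 1·-2 + 3·0 + 3·0 = 0

y = (P0:1, P1:1, P2:3, P3:3)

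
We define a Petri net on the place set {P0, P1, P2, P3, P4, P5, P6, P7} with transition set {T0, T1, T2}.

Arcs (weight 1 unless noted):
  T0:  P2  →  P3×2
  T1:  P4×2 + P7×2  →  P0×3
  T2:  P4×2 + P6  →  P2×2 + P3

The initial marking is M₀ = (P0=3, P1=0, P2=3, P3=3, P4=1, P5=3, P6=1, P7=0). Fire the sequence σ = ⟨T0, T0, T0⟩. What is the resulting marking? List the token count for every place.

step 1: fire T0:  (P0=3, P1=0, P2=3, P3=3, P4=1, P5=3, P6=1, P7=0) → (P0=3, P1=0, P2=2, P3=5, P4=1, P5=3, P6=1, P7=0)
step 2: fire T0:  (P0=3, P1=0, P2=2, P3=5, P4=1, P5=3, P6=1, P7=0) → (P0=3, P1=0, P2=1, P3=7, P4=1, P5=3, P6=1, P7=0)
step 3: fire T0:  (P0=3, P1=0, P2=1, P3=7, P4=1, P5=3, P6=1, P7=0) → (P0=3, P1=0, P2=0, P3=9, P4=1, P5=3, P6=1, P7=0)

(P0=3, P1=0, P2=0, P3=9, P4=1, P5=3, P6=1, P7=0)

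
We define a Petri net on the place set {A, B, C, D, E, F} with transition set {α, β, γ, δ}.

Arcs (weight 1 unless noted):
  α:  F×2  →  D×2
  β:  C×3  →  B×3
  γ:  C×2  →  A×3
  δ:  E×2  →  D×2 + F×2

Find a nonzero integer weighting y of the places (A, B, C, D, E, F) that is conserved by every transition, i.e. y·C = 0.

y = (A:2, B:3, C:3, D:0, E:0, F:0)

Incidence matrix C (rows=places, cols=transitions):
        α    β    γ    δ
    A   0    0    3    0
    B   0    3    0    0
    C   0   -3   -2    0
    D   2    0    0    2
    E   0    0    0   -2
    F  -2    0    0    2

Candidate y = [2, 3, 3, 0, 0, 0]; check y·C column-wise:
  col α: 2·0 + 3·0 + 3·0 + 0·2 + 0·-2 = 0
  col β: 2·0 + 3·3 + 3·-3 = 0
  col γ: 2·3 + 3·0 + 3·-2 = 0
  col δ: 2·0 + 3·0 + 3·0 + 0·2 + 0·-2 + 0·2 = 0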